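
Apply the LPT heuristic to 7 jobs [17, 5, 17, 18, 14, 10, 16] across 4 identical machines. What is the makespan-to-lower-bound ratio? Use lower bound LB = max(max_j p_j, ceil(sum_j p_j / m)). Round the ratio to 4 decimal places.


LPT order: [18, 17, 17, 16, 14, 10, 5]
Machine loads after assignment: [18, 27, 22, 30]
LPT makespan = 30
Lower bound = max(max_job, ceil(total/4)) = max(18, 25) = 25
Ratio = 30 / 25 = 1.2

1.2


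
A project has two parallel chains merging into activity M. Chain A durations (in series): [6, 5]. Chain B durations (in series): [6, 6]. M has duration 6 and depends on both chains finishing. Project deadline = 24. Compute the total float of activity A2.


Forward pass: ES(A2) = sum of predecessors on chain A = 6
EF = ES + duration = 6 + 5 = 11
Backward pass: LF(M) = deadline = 24; LS(M) = 24 - 6 = 18
LF(A2) = LS(M) - sum(successors on chain A) = 18 - 0 = 18
LS = LF - duration = 18 - 5 = 13
Total float = LS - ES = 13 - 6 = 7

7


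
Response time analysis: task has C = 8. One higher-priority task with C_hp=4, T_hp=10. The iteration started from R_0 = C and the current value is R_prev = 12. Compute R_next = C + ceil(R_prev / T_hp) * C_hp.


R_next = C + ceil(R_prev / T_hp) * C_hp
ceil(12 / 10) = ceil(1.2) = 2
Interference = 2 * 4 = 8
R_next = 8 + 8 = 16

16


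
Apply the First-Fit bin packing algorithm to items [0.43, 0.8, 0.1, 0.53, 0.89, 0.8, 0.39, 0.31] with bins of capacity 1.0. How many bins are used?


Place items sequentially using First-Fit:
  Item 0.43 -> new Bin 1
  Item 0.8 -> new Bin 2
  Item 0.1 -> Bin 1 (now 0.53)
  Item 0.53 -> new Bin 3
  Item 0.89 -> new Bin 4
  Item 0.8 -> new Bin 5
  Item 0.39 -> Bin 1 (now 0.92)
  Item 0.31 -> Bin 3 (now 0.84)
Total bins used = 5

5


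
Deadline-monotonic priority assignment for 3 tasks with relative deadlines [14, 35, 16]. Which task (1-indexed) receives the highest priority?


Sort tasks by relative deadline (ascending):
  Task 1: deadline = 14
  Task 3: deadline = 16
  Task 2: deadline = 35
Priority order (highest first): [1, 3, 2]
Highest priority task = 1

1


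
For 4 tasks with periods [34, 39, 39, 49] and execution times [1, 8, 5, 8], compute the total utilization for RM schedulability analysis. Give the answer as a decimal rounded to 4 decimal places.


Compute individual utilizations (exact fractions):
  Task 1: C/T = 1/34 (approx. 0.0294)
  Task 2: C/T = 8/39 (approx. 0.2051)
  Task 3: C/T = 5/39 (approx. 0.1282)
  Task 4: C/T = 8/49 (approx. 0.1633)
Total utilization U = 1/34 + 8/39 + 5/39 + 8/49 = 2629/4998
Rounded to 4 decimal places: U = 0.5260
RM (Liu & Layland) bound for 4 tasks = 0.756828; compare with U = 2629/4998 (approx. 0.526010)
U <= bound, so schedulable by RM sufficient condition.

0.5260


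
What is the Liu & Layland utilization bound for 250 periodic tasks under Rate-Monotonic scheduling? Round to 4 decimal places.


Compute 2^(1/250) = 1.0027764359
Subtract 1: 1.0027764359 - 1 = 0.0027764359
Multiply by n: 250 * 0.0027764359 = 0.6941089750
Round to 4 dp: 0.6941

0.6941


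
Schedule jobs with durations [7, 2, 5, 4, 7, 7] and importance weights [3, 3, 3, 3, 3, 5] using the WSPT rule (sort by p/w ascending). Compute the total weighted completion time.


Compute p/w ratios and sort ascending (WSPT): [(2, 3), (4, 3), (7, 5), (5, 3), (7, 3), (7, 3)]
Compute weighted completion times:
  Job (p=2,w=3): C=2, w*C=3*2=6
  Job (p=4,w=3): C=6, w*C=3*6=18
  Job (p=7,w=5): C=13, w*C=5*13=65
  Job (p=5,w=3): C=18, w*C=3*18=54
  Job (p=7,w=3): C=25, w*C=3*25=75
  Job (p=7,w=3): C=32, w*C=3*32=96
Total weighted completion time = 314

314


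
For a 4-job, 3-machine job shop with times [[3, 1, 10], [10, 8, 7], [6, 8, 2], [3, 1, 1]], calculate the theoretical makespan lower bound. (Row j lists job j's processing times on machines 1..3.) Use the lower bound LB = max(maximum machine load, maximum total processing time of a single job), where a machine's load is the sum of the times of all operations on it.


Machine loads:
  Machine 1: 3 + 10 + 6 + 3 = 22
  Machine 2: 1 + 8 + 8 + 1 = 18
  Machine 3: 10 + 7 + 2 + 1 = 20
Max machine load = 22
Job totals:
  Job 1: 14
  Job 2: 25
  Job 3: 16
  Job 4: 5
Max job total = 25
Lower bound = max(22, 25) = 25

25


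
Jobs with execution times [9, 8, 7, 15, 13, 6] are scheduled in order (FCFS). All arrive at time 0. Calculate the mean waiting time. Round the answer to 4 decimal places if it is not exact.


FCFS order (as given): [9, 8, 7, 15, 13, 6]
Waiting times:
  Job 1: wait = 0
  Job 2: wait = 9
  Job 3: wait = 17
  Job 4: wait = 24
  Job 5: wait = 39
  Job 6: wait = 52
Sum of waiting times = 141
Average waiting time = 141/6 = 23.5

23.5


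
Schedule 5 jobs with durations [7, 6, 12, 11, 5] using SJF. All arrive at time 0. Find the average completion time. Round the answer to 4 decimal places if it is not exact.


SJF order (ascending): [5, 6, 7, 11, 12]
Completion times:
  Job 1: burst=5, C=5
  Job 2: burst=6, C=11
  Job 3: burst=7, C=18
  Job 4: burst=11, C=29
  Job 5: burst=12, C=41
Average completion = 104/5 = 20.8

20.8


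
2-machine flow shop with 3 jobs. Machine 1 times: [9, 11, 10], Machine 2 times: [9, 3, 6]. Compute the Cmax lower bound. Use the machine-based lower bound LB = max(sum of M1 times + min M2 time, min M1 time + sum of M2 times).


LB1 = sum(M1 times) + min(M2 times) = 30 + 3 = 33
LB2 = min(M1 times) + sum(M2 times) = 9 + 18 = 27
Lower bound = max(LB1, LB2) = max(33, 27) = 33

33


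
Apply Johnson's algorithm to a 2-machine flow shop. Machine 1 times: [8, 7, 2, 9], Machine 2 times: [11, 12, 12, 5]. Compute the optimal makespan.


Apply Johnson's rule:
  Group 1 (a <= b): [(3, 2, 12), (2, 7, 12), (1, 8, 11)]
  Group 2 (a > b): [(4, 9, 5)]
Optimal job order: [3, 2, 1, 4]
Schedule:
  Job 3: M1 done at 2, M2 done at 14
  Job 2: M1 done at 9, M2 done at 26
  Job 1: M1 done at 17, M2 done at 37
  Job 4: M1 done at 26, M2 done at 42
Makespan = 42

42


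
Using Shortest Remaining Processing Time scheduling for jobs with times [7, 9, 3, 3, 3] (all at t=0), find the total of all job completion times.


Since all jobs arrive at t=0, SRPT equals SPT ordering.
SPT order: [3, 3, 3, 7, 9]
Completion times:
  Job 1: p=3, C=3
  Job 2: p=3, C=6
  Job 3: p=3, C=9
  Job 4: p=7, C=16
  Job 5: p=9, C=25
Total completion time = 3 + 6 + 9 + 16 + 25 = 59

59


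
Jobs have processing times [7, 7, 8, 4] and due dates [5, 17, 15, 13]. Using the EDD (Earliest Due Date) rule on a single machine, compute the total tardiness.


Sort by due date (EDD order): [(7, 5), (4, 13), (8, 15), (7, 17)]
Compute completion times and tardiness:
  Job 1: p=7, d=5, C=7, tardiness=max(0,7-5)=2
  Job 2: p=4, d=13, C=11, tardiness=max(0,11-13)=0
  Job 3: p=8, d=15, C=19, tardiness=max(0,19-15)=4
  Job 4: p=7, d=17, C=26, tardiness=max(0,26-17)=9
Total tardiness = 15

15


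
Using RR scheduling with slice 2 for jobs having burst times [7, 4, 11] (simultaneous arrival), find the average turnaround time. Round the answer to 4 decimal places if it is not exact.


Time quantum = 2
Execution trace:
  J1 runs 2 units, time = 2
  J2 runs 2 units, time = 4
  J3 runs 2 units, time = 6
  J1 runs 2 units, time = 8
  J2 runs 2 units, time = 10
  J3 runs 2 units, time = 12
  J1 runs 2 units, time = 14
  J3 runs 2 units, time = 16
  J1 runs 1 units, time = 17
  J3 runs 2 units, time = 19
  J3 runs 2 units, time = 21
  J3 runs 1 units, time = 22
Finish times: [17, 10, 22]
Average turnaround = 49/3 = 16.3333

16.3333


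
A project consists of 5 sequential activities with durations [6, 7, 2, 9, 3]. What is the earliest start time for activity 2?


Activity 2 starts after activities 1 through 1 complete.
Predecessor durations: [6]
ES = 6 = 6

6


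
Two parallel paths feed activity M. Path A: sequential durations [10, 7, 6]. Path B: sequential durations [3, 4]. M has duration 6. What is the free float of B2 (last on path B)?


ES(B2) = sum of predecessors on chain B = 3
EF(B2) = ES + duration = 3 + 4 = 7
Successor of B2 is M. ES(M) = max(sum(A), sum(B)) = max(23, 7) = 23
Free float = ES(successor) - EF(current) = 23 - 7 = 16

16


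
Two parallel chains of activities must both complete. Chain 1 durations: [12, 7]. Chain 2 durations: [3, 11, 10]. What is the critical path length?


Path A total = 12 + 7 = 19
Path B total = 3 + 11 + 10 = 24
Critical path = longest path = max(19, 24) = 24

24


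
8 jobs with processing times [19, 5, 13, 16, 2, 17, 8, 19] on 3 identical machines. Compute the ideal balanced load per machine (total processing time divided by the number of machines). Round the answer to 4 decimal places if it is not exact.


Total processing time = 19 + 5 + 13 + 16 + 2 + 17 + 8 + 19 = 99
Number of machines = 3
Ideal balanced load = 99 / 3 = 33.0

33.0


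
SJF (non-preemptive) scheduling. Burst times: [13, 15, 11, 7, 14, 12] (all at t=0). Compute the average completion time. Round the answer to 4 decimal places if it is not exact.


SJF order (ascending): [7, 11, 12, 13, 14, 15]
Completion times:
  Job 1: burst=7, C=7
  Job 2: burst=11, C=18
  Job 3: burst=12, C=30
  Job 4: burst=13, C=43
  Job 5: burst=14, C=57
  Job 6: burst=15, C=72
Average completion = 227/6 = 37.8333

37.8333


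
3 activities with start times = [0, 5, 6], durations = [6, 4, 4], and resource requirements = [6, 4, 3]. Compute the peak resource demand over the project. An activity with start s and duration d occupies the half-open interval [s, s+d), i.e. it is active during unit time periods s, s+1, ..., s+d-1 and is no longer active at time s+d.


Each activity i is active on [start_i, start_i + duration_i).
Compute total resource usage per time slot:
  t=0: active resources = [6], total = 6
  t=1: active resources = [6], total = 6
  t=2: active resources = [6], total = 6
  t=3: active resources = [6], total = 6
  t=4: active resources = [6], total = 6
  t=5: active resources = [6, 4], total = 10
  t=6: active resources = [4, 3], total = 7
  t=7: active resources = [4, 3], total = 7
  t=8: active resources = [4, 3], total = 7
  t=9: active resources = [3], total = 3
Peak resource demand = 10

10


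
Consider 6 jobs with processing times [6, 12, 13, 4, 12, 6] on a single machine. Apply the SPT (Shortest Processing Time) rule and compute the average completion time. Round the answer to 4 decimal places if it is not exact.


Sort jobs by processing time (SPT order): [4, 6, 6, 12, 12, 13]
Compute completion times sequentially:
  Job 1: processing = 4, completes at 4
  Job 2: processing = 6, completes at 10
  Job 3: processing = 6, completes at 16
  Job 4: processing = 12, completes at 28
  Job 5: processing = 12, completes at 40
  Job 6: processing = 13, completes at 53
Sum of completion times = 151
Average completion time = 151/6 = 25.1667

25.1667


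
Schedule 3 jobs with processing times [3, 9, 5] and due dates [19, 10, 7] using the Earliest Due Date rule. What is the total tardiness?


Sort by due date (EDD order): [(5, 7), (9, 10), (3, 19)]
Compute completion times and tardiness:
  Job 1: p=5, d=7, C=5, tardiness=max(0,5-7)=0
  Job 2: p=9, d=10, C=14, tardiness=max(0,14-10)=4
  Job 3: p=3, d=19, C=17, tardiness=max(0,17-19)=0
Total tardiness = 4

4


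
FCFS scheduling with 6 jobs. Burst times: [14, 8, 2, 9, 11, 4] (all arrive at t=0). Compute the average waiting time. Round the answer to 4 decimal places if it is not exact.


FCFS order (as given): [14, 8, 2, 9, 11, 4]
Waiting times:
  Job 1: wait = 0
  Job 2: wait = 14
  Job 3: wait = 22
  Job 4: wait = 24
  Job 5: wait = 33
  Job 6: wait = 44
Sum of waiting times = 137
Average waiting time = 137/6 = 22.8333

22.8333


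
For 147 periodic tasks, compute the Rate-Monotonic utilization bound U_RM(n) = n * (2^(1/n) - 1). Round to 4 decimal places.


Compute 2^(1/147) = 1.0047264214
Subtract 1: 1.0047264214 - 1 = 0.0047264214
Multiply by n: 147 * 0.0047264214 = 0.6947839458
Round to 4 dp: 0.6948

0.6948


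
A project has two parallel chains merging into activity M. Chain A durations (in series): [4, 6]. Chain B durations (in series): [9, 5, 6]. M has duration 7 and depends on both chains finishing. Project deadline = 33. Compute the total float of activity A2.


Forward pass: ES(A2) = sum of predecessors on chain A = 4
EF = ES + duration = 4 + 6 = 10
Backward pass: LF(M) = deadline = 33; LS(M) = 33 - 7 = 26
LF(A2) = LS(M) - sum(successors on chain A) = 26 - 0 = 26
LS = LF - duration = 26 - 6 = 20
Total float = LS - ES = 20 - 4 = 16

16


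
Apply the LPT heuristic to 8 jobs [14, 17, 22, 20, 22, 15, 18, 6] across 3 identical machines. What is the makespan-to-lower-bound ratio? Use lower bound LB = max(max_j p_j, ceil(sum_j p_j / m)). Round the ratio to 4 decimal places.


LPT order: [22, 22, 20, 18, 17, 15, 14, 6]
Machine loads after assignment: [39, 51, 44]
LPT makespan = 51
Lower bound = max(max_job, ceil(total/3)) = max(22, 45) = 45
Ratio = 51 / 45 = 1.1333

1.1333


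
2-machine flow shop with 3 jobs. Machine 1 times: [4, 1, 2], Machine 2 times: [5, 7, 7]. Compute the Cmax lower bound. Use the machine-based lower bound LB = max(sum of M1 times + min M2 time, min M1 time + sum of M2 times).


LB1 = sum(M1 times) + min(M2 times) = 7 + 5 = 12
LB2 = min(M1 times) + sum(M2 times) = 1 + 19 = 20
Lower bound = max(LB1, LB2) = max(12, 20) = 20

20


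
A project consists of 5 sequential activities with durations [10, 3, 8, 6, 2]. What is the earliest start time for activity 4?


Activity 4 starts after activities 1 through 3 complete.
Predecessor durations: [10, 3, 8]
ES = 10 + 3 + 8 = 21

21


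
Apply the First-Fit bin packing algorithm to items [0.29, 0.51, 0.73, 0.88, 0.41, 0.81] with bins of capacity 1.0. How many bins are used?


Place items sequentially using First-Fit:
  Item 0.29 -> new Bin 1
  Item 0.51 -> Bin 1 (now 0.8)
  Item 0.73 -> new Bin 2
  Item 0.88 -> new Bin 3
  Item 0.41 -> new Bin 4
  Item 0.81 -> new Bin 5
Total bins used = 5

5


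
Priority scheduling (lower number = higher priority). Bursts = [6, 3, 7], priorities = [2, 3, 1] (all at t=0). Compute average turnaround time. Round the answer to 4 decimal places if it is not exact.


Sort by priority (ascending = highest first):
Order: [(1, 7), (2, 6), (3, 3)]
Completion times:
  Priority 1, burst=7, C=7
  Priority 2, burst=6, C=13
  Priority 3, burst=3, C=16
Average turnaround = 36/3 = 12.0

12.0


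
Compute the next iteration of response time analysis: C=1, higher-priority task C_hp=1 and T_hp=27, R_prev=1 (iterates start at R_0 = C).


R_next = C + ceil(R_prev / T_hp) * C_hp
ceil(1 / 27) = ceil(0.037) = 1
Interference = 1 * 1 = 1
R_next = 1 + 1 = 2

2


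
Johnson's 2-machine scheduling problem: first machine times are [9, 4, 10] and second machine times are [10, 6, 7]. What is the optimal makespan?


Apply Johnson's rule:
  Group 1 (a <= b): [(2, 4, 6), (1, 9, 10)]
  Group 2 (a > b): [(3, 10, 7)]
Optimal job order: [2, 1, 3]
Schedule:
  Job 2: M1 done at 4, M2 done at 10
  Job 1: M1 done at 13, M2 done at 23
  Job 3: M1 done at 23, M2 done at 30
Makespan = 30

30


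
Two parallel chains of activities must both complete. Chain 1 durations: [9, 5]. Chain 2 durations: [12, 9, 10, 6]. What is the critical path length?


Path A total = 9 + 5 = 14
Path B total = 12 + 9 + 10 + 6 = 37
Critical path = longest path = max(14, 37) = 37

37


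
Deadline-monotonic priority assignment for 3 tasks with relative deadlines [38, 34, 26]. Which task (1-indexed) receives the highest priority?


Sort tasks by relative deadline (ascending):
  Task 3: deadline = 26
  Task 2: deadline = 34
  Task 1: deadline = 38
Priority order (highest first): [3, 2, 1]
Highest priority task = 3

3


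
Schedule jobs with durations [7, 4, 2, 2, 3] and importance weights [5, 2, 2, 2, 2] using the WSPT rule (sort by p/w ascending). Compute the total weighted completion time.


Compute p/w ratios and sort ascending (WSPT): [(2, 2), (2, 2), (7, 5), (3, 2), (4, 2)]
Compute weighted completion times:
  Job (p=2,w=2): C=2, w*C=2*2=4
  Job (p=2,w=2): C=4, w*C=2*4=8
  Job (p=7,w=5): C=11, w*C=5*11=55
  Job (p=3,w=2): C=14, w*C=2*14=28
  Job (p=4,w=2): C=18, w*C=2*18=36
Total weighted completion time = 131

131


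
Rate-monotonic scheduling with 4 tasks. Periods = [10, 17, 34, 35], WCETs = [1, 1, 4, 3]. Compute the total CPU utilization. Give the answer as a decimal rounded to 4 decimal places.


Compute individual utilizations (exact fractions):
  Task 1: C/T = 1/10 (approx. 0.1)
  Task 2: C/T = 1/17 (approx. 0.0588)
  Task 3: C/T = 4/34 = 2/17 (approx. 0.1176)
  Task 4: C/T = 3/35 (approx. 0.0857)
Total utilization U = 1/10 + 1/17 + 2/17 + 3/35 = 431/1190
Rounded to 4 decimal places: U = 0.3622
RM (Liu & Layland) bound for 4 tasks = 0.756828; compare with U = 431/1190 (approx. 0.362185)
U <= bound, so schedulable by RM sufficient condition.

0.3622


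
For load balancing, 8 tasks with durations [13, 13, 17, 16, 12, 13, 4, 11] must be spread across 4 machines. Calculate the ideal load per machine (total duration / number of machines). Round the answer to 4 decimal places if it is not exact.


Total processing time = 13 + 13 + 17 + 16 + 12 + 13 + 4 + 11 = 99
Number of machines = 4
Ideal balanced load = 99 / 4 = 24.75

24.75


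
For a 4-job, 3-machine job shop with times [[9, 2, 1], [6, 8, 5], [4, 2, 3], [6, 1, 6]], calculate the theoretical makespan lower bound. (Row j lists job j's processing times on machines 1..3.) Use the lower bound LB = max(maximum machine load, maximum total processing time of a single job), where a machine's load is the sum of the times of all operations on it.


Machine loads:
  Machine 1: 9 + 6 + 4 + 6 = 25
  Machine 2: 2 + 8 + 2 + 1 = 13
  Machine 3: 1 + 5 + 3 + 6 = 15
Max machine load = 25
Job totals:
  Job 1: 12
  Job 2: 19
  Job 3: 9
  Job 4: 13
Max job total = 19
Lower bound = max(25, 19) = 25

25


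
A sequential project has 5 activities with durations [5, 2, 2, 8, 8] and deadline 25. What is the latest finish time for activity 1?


LF(activity 1) = deadline - sum of successor durations
Successors: activities 2 through 5 with durations [2, 2, 8, 8]
Sum of successor durations = 20
LF = 25 - 20 = 5

5


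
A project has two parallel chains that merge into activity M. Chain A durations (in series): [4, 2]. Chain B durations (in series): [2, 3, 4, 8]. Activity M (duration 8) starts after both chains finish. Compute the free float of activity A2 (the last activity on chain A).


ES(A2) = sum of predecessors on chain A = 4
EF(A2) = ES + duration = 4 + 2 = 6
Successor of A2 is M. ES(M) = max(sum(A), sum(B)) = max(6, 17) = 17
Free float = ES(successor) - EF(current) = 17 - 6 = 11

11


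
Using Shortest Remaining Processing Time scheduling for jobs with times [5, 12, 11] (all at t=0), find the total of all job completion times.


Since all jobs arrive at t=0, SRPT equals SPT ordering.
SPT order: [5, 11, 12]
Completion times:
  Job 1: p=5, C=5
  Job 2: p=11, C=16
  Job 3: p=12, C=28
Total completion time = 5 + 16 + 28 = 49

49


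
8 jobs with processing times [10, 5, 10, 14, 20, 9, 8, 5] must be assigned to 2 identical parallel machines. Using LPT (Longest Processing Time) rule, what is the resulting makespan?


Sort jobs in decreasing order (LPT): [20, 14, 10, 10, 9, 8, 5, 5]
Assign each job to the least loaded machine:
  Machine 1: jobs [20, 10, 8, 5], load = 43
  Machine 2: jobs [14, 10, 9, 5], load = 38
Makespan = max load = 43

43


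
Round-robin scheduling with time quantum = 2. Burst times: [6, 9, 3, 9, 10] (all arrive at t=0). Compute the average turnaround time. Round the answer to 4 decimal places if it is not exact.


Time quantum = 2
Execution trace:
  J1 runs 2 units, time = 2
  J2 runs 2 units, time = 4
  J3 runs 2 units, time = 6
  J4 runs 2 units, time = 8
  J5 runs 2 units, time = 10
  J1 runs 2 units, time = 12
  J2 runs 2 units, time = 14
  J3 runs 1 units, time = 15
  J4 runs 2 units, time = 17
  J5 runs 2 units, time = 19
  J1 runs 2 units, time = 21
  J2 runs 2 units, time = 23
  J4 runs 2 units, time = 25
  J5 runs 2 units, time = 27
  J2 runs 2 units, time = 29
  J4 runs 2 units, time = 31
  J5 runs 2 units, time = 33
  J2 runs 1 units, time = 34
  J4 runs 1 units, time = 35
  J5 runs 2 units, time = 37
Finish times: [21, 34, 15, 35, 37]
Average turnaround = 142/5 = 28.4

28.4


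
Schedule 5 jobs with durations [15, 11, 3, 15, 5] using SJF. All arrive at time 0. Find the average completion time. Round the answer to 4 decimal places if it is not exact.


SJF order (ascending): [3, 5, 11, 15, 15]
Completion times:
  Job 1: burst=3, C=3
  Job 2: burst=5, C=8
  Job 3: burst=11, C=19
  Job 4: burst=15, C=34
  Job 5: burst=15, C=49
Average completion = 113/5 = 22.6

22.6


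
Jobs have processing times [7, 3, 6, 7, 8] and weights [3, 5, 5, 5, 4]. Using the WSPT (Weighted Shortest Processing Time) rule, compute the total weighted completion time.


Compute p/w ratios and sort ascending (WSPT): [(3, 5), (6, 5), (7, 5), (8, 4), (7, 3)]
Compute weighted completion times:
  Job (p=3,w=5): C=3, w*C=5*3=15
  Job (p=6,w=5): C=9, w*C=5*9=45
  Job (p=7,w=5): C=16, w*C=5*16=80
  Job (p=8,w=4): C=24, w*C=4*24=96
  Job (p=7,w=3): C=31, w*C=3*31=93
Total weighted completion time = 329

329


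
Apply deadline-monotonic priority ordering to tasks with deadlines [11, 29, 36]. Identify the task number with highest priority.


Sort tasks by relative deadline (ascending):
  Task 1: deadline = 11
  Task 2: deadline = 29
  Task 3: deadline = 36
Priority order (highest first): [1, 2, 3]
Highest priority task = 1

1


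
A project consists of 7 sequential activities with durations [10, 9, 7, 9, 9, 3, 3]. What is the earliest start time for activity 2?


Activity 2 starts after activities 1 through 1 complete.
Predecessor durations: [10]
ES = 10 = 10

10


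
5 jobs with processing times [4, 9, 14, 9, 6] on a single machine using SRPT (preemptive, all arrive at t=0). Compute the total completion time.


Since all jobs arrive at t=0, SRPT equals SPT ordering.
SPT order: [4, 6, 9, 9, 14]
Completion times:
  Job 1: p=4, C=4
  Job 2: p=6, C=10
  Job 3: p=9, C=19
  Job 4: p=9, C=28
  Job 5: p=14, C=42
Total completion time = 4 + 10 + 19 + 28 + 42 = 103

103


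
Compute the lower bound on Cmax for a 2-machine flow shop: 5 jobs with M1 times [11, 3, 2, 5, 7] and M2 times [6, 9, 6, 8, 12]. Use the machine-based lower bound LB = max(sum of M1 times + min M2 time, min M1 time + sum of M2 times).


LB1 = sum(M1 times) + min(M2 times) = 28 + 6 = 34
LB2 = min(M1 times) + sum(M2 times) = 2 + 41 = 43
Lower bound = max(LB1, LB2) = max(34, 43) = 43

43


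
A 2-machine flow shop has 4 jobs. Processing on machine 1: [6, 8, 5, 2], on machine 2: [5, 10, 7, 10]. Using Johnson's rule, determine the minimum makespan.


Apply Johnson's rule:
  Group 1 (a <= b): [(4, 2, 10), (3, 5, 7), (2, 8, 10)]
  Group 2 (a > b): [(1, 6, 5)]
Optimal job order: [4, 3, 2, 1]
Schedule:
  Job 4: M1 done at 2, M2 done at 12
  Job 3: M1 done at 7, M2 done at 19
  Job 2: M1 done at 15, M2 done at 29
  Job 1: M1 done at 21, M2 done at 34
Makespan = 34

34


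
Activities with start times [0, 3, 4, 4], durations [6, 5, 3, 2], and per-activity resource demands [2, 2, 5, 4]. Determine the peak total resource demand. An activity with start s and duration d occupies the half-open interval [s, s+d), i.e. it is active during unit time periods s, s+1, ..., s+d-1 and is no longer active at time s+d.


Each activity i is active on [start_i, start_i + duration_i).
Compute total resource usage per time slot:
  t=0: active resources = [2], total = 2
  t=1: active resources = [2], total = 2
  t=2: active resources = [2], total = 2
  t=3: active resources = [2, 2], total = 4
  t=4: active resources = [2, 2, 5, 4], total = 13
  t=5: active resources = [2, 2, 5, 4], total = 13
  t=6: active resources = [2, 5], total = 7
  t=7: active resources = [2], total = 2
Peak resource demand = 13

13


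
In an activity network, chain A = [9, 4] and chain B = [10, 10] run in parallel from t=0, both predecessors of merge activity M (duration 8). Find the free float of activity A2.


ES(A2) = sum of predecessors on chain A = 9
EF(A2) = ES + duration = 9 + 4 = 13
Successor of A2 is M. ES(M) = max(sum(A), sum(B)) = max(13, 20) = 20
Free float = ES(successor) - EF(current) = 20 - 13 = 7

7


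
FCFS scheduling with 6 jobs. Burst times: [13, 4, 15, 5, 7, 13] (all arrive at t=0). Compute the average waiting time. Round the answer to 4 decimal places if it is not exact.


FCFS order (as given): [13, 4, 15, 5, 7, 13]
Waiting times:
  Job 1: wait = 0
  Job 2: wait = 13
  Job 3: wait = 17
  Job 4: wait = 32
  Job 5: wait = 37
  Job 6: wait = 44
Sum of waiting times = 143
Average waiting time = 143/6 = 23.8333

23.8333


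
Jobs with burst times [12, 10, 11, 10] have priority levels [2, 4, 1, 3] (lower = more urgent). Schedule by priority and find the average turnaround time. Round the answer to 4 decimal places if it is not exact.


Sort by priority (ascending = highest first):
Order: [(1, 11), (2, 12), (3, 10), (4, 10)]
Completion times:
  Priority 1, burst=11, C=11
  Priority 2, burst=12, C=23
  Priority 3, burst=10, C=33
  Priority 4, burst=10, C=43
Average turnaround = 110/4 = 27.5

27.5


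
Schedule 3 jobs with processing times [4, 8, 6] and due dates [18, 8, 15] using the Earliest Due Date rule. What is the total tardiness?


Sort by due date (EDD order): [(8, 8), (6, 15), (4, 18)]
Compute completion times and tardiness:
  Job 1: p=8, d=8, C=8, tardiness=max(0,8-8)=0
  Job 2: p=6, d=15, C=14, tardiness=max(0,14-15)=0
  Job 3: p=4, d=18, C=18, tardiness=max(0,18-18)=0
Total tardiness = 0

0


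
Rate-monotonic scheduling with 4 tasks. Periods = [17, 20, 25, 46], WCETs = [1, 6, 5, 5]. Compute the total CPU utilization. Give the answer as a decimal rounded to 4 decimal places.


Compute individual utilizations (exact fractions):
  Task 1: C/T = 1/17 (approx. 0.0588)
  Task 2: C/T = 6/20 = 3/10 (approx. 0.3)
  Task 3: C/T = 5/25 = 1/5 (approx. 0.2)
  Task 4: C/T = 5/46 (approx. 0.1087)
Total utilization U = 1/17 + 3/10 + 1/5 + 5/46 = 261/391
Rounded to 4 decimal places: U = 0.6675
RM (Liu & Layland) bound for 4 tasks = 0.756828; compare with U = 261/391 (approx. 0.667519)
U <= bound, so schedulable by RM sufficient condition.

0.6675


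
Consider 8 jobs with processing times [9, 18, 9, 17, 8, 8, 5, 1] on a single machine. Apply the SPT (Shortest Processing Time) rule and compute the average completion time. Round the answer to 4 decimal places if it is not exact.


Sort jobs by processing time (SPT order): [1, 5, 8, 8, 9, 9, 17, 18]
Compute completion times sequentially:
  Job 1: processing = 1, completes at 1
  Job 2: processing = 5, completes at 6
  Job 3: processing = 8, completes at 14
  Job 4: processing = 8, completes at 22
  Job 5: processing = 9, completes at 31
  Job 6: processing = 9, completes at 40
  Job 7: processing = 17, completes at 57
  Job 8: processing = 18, completes at 75
Sum of completion times = 246
Average completion time = 246/8 = 30.75

30.75


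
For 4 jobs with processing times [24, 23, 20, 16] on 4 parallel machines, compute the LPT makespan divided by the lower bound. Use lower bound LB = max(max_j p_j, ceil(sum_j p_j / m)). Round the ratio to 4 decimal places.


LPT order: [24, 23, 20, 16]
Machine loads after assignment: [24, 23, 20, 16]
LPT makespan = 24
Lower bound = max(max_job, ceil(total/4)) = max(24, 21) = 24
Ratio = 24 / 24 = 1.0

1.0


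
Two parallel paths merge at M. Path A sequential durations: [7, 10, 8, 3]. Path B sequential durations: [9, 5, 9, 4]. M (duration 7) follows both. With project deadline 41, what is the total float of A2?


Forward pass: ES(A2) = sum of predecessors on chain A = 7
EF = ES + duration = 7 + 10 = 17
Backward pass: LF(M) = deadline = 41; LS(M) = 41 - 7 = 34
LF(A2) = LS(M) - sum(successors on chain A) = 34 - 11 = 23
LS = LF - duration = 23 - 10 = 13
Total float = LS - ES = 13 - 7 = 6

6


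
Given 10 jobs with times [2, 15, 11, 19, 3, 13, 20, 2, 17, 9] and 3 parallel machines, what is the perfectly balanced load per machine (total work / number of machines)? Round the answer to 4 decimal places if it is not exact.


Total processing time = 2 + 15 + 11 + 19 + 3 + 13 + 20 + 2 + 17 + 9 = 111
Number of machines = 3
Ideal balanced load = 111 / 3 = 37.0

37.0


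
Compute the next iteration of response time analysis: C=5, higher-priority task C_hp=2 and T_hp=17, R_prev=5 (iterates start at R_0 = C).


R_next = C + ceil(R_prev / T_hp) * C_hp
ceil(5 / 17) = ceil(0.2941) = 1
Interference = 1 * 2 = 2
R_next = 5 + 2 = 7

7


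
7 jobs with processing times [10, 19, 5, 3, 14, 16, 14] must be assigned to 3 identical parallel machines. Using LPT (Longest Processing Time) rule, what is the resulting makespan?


Sort jobs in decreasing order (LPT): [19, 16, 14, 14, 10, 5, 3]
Assign each job to the least loaded machine:
  Machine 1: jobs [19, 5, 3], load = 27
  Machine 2: jobs [16, 10], load = 26
  Machine 3: jobs [14, 14], load = 28
Makespan = max load = 28

28


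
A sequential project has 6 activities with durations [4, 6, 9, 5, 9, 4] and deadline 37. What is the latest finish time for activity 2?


LF(activity 2) = deadline - sum of successor durations
Successors: activities 3 through 6 with durations [9, 5, 9, 4]
Sum of successor durations = 27
LF = 37 - 27 = 10

10


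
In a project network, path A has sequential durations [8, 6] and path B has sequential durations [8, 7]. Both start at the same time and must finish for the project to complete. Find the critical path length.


Path A total = 8 + 6 = 14
Path B total = 8 + 7 = 15
Critical path = longest path = max(14, 15) = 15

15


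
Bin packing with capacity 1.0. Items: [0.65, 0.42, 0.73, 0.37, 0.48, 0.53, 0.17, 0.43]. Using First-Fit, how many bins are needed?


Place items sequentially using First-Fit:
  Item 0.65 -> new Bin 1
  Item 0.42 -> new Bin 2
  Item 0.73 -> new Bin 3
  Item 0.37 -> Bin 2 (now 0.79)
  Item 0.48 -> new Bin 4
  Item 0.53 -> new Bin 5
  Item 0.17 -> Bin 1 (now 0.82)
  Item 0.43 -> Bin 4 (now 0.91)
Total bins used = 5

5


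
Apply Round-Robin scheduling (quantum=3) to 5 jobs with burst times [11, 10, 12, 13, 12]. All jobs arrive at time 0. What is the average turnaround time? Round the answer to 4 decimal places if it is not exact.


Time quantum = 3
Execution trace:
  J1 runs 3 units, time = 3
  J2 runs 3 units, time = 6
  J3 runs 3 units, time = 9
  J4 runs 3 units, time = 12
  J5 runs 3 units, time = 15
  J1 runs 3 units, time = 18
  J2 runs 3 units, time = 21
  J3 runs 3 units, time = 24
  J4 runs 3 units, time = 27
  J5 runs 3 units, time = 30
  J1 runs 3 units, time = 33
  J2 runs 3 units, time = 36
  J3 runs 3 units, time = 39
  J4 runs 3 units, time = 42
  J5 runs 3 units, time = 45
  J1 runs 2 units, time = 47
  J2 runs 1 units, time = 48
  J3 runs 3 units, time = 51
  J4 runs 3 units, time = 54
  J5 runs 3 units, time = 57
  J4 runs 1 units, time = 58
Finish times: [47, 48, 51, 58, 57]
Average turnaround = 261/5 = 52.2

52.2


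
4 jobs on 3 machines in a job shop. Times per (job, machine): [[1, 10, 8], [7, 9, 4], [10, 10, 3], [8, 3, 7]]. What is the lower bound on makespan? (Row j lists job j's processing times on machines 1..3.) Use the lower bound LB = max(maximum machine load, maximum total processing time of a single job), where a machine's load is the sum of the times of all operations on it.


Machine loads:
  Machine 1: 1 + 7 + 10 + 8 = 26
  Machine 2: 10 + 9 + 10 + 3 = 32
  Machine 3: 8 + 4 + 3 + 7 = 22
Max machine load = 32
Job totals:
  Job 1: 19
  Job 2: 20
  Job 3: 23
  Job 4: 18
Max job total = 23
Lower bound = max(32, 23) = 32

32


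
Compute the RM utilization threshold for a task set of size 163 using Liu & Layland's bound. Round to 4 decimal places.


Compute 2^(1/163) = 1.0042614911
Subtract 1: 1.0042614911 - 1 = 0.0042614911
Multiply by n: 163 * 0.0042614911 = 0.6946230493
Round to 4 dp: 0.6946

0.6946


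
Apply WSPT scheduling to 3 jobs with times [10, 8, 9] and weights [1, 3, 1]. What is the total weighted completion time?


Compute p/w ratios and sort ascending (WSPT): [(8, 3), (9, 1), (10, 1)]
Compute weighted completion times:
  Job (p=8,w=3): C=8, w*C=3*8=24
  Job (p=9,w=1): C=17, w*C=1*17=17
  Job (p=10,w=1): C=27, w*C=1*27=27
Total weighted completion time = 68

68


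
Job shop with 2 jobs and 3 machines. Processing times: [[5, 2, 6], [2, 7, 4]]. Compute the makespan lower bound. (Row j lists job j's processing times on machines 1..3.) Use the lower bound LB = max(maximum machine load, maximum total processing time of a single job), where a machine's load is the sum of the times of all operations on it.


Machine loads:
  Machine 1: 5 + 2 = 7
  Machine 2: 2 + 7 = 9
  Machine 3: 6 + 4 = 10
Max machine load = 10
Job totals:
  Job 1: 13
  Job 2: 13
Max job total = 13
Lower bound = max(10, 13) = 13

13


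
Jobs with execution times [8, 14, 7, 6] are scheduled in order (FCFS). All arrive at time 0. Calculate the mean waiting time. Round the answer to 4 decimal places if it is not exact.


FCFS order (as given): [8, 14, 7, 6]
Waiting times:
  Job 1: wait = 0
  Job 2: wait = 8
  Job 3: wait = 22
  Job 4: wait = 29
Sum of waiting times = 59
Average waiting time = 59/4 = 14.75

14.75


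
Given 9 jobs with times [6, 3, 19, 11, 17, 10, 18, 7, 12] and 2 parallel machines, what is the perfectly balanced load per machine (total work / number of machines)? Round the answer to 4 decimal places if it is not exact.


Total processing time = 6 + 3 + 19 + 11 + 17 + 10 + 18 + 7 + 12 = 103
Number of machines = 2
Ideal balanced load = 103 / 2 = 51.5

51.5


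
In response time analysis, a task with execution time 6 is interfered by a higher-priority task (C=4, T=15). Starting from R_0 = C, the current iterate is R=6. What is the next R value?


R_next = C + ceil(R_prev / T_hp) * C_hp
ceil(6 / 15) = ceil(0.4) = 1
Interference = 1 * 4 = 4
R_next = 6 + 4 = 10

10


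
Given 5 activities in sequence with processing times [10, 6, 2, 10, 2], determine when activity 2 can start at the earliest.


Activity 2 starts after activities 1 through 1 complete.
Predecessor durations: [10]
ES = 10 = 10

10


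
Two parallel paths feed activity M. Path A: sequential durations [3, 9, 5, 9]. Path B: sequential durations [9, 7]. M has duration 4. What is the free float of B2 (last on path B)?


ES(B2) = sum of predecessors on chain B = 9
EF(B2) = ES + duration = 9 + 7 = 16
Successor of B2 is M. ES(M) = max(sum(A), sum(B)) = max(26, 16) = 26
Free float = ES(successor) - EF(current) = 26 - 16 = 10

10


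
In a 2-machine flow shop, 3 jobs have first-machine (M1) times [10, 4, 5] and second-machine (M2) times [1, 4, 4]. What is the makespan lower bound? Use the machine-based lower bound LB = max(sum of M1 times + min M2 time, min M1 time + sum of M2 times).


LB1 = sum(M1 times) + min(M2 times) = 19 + 1 = 20
LB2 = min(M1 times) + sum(M2 times) = 4 + 9 = 13
Lower bound = max(LB1, LB2) = max(20, 13) = 20

20


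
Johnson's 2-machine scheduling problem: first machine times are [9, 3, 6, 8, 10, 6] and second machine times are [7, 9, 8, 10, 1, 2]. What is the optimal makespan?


Apply Johnson's rule:
  Group 1 (a <= b): [(2, 3, 9), (3, 6, 8), (4, 8, 10)]
  Group 2 (a > b): [(1, 9, 7), (6, 6, 2), (5, 10, 1)]
Optimal job order: [2, 3, 4, 1, 6, 5]
Schedule:
  Job 2: M1 done at 3, M2 done at 12
  Job 3: M1 done at 9, M2 done at 20
  Job 4: M1 done at 17, M2 done at 30
  Job 1: M1 done at 26, M2 done at 37
  Job 6: M1 done at 32, M2 done at 39
  Job 5: M1 done at 42, M2 done at 43
Makespan = 43

43


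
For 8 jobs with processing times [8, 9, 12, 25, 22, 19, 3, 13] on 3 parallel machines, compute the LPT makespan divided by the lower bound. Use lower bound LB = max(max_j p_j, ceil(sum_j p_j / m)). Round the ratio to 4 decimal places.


LPT order: [25, 22, 19, 13, 12, 9, 8, 3]
Machine loads after assignment: [37, 34, 40]
LPT makespan = 40
Lower bound = max(max_job, ceil(total/3)) = max(25, 37) = 37
Ratio = 40 / 37 = 1.0811

1.0811


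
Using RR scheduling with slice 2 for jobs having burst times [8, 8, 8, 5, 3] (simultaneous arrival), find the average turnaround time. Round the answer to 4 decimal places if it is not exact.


Time quantum = 2
Execution trace:
  J1 runs 2 units, time = 2
  J2 runs 2 units, time = 4
  J3 runs 2 units, time = 6
  J4 runs 2 units, time = 8
  J5 runs 2 units, time = 10
  J1 runs 2 units, time = 12
  J2 runs 2 units, time = 14
  J3 runs 2 units, time = 16
  J4 runs 2 units, time = 18
  J5 runs 1 units, time = 19
  J1 runs 2 units, time = 21
  J2 runs 2 units, time = 23
  J3 runs 2 units, time = 25
  J4 runs 1 units, time = 26
  J1 runs 2 units, time = 28
  J2 runs 2 units, time = 30
  J3 runs 2 units, time = 32
Finish times: [28, 30, 32, 26, 19]
Average turnaround = 135/5 = 27.0

27.0


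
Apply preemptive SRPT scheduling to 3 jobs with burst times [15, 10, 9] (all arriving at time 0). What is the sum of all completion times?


Since all jobs arrive at t=0, SRPT equals SPT ordering.
SPT order: [9, 10, 15]
Completion times:
  Job 1: p=9, C=9
  Job 2: p=10, C=19
  Job 3: p=15, C=34
Total completion time = 9 + 19 + 34 = 62

62


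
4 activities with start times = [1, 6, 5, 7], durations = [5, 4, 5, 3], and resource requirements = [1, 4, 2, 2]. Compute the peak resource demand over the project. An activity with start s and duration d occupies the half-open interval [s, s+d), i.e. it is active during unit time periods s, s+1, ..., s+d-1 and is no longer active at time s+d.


Each activity i is active on [start_i, start_i + duration_i).
Compute total resource usage per time slot:
  t=0: active resources = [], total = 0
  t=1: active resources = [1], total = 1
  t=2: active resources = [1], total = 1
  t=3: active resources = [1], total = 1
  t=4: active resources = [1], total = 1
  t=5: active resources = [1, 2], total = 3
  t=6: active resources = [4, 2], total = 6
  t=7: active resources = [4, 2, 2], total = 8
  t=8: active resources = [4, 2, 2], total = 8
  t=9: active resources = [4, 2, 2], total = 8
Peak resource demand = 8

8


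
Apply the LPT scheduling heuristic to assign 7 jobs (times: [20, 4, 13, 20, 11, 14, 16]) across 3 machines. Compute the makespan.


Sort jobs in decreasing order (LPT): [20, 20, 16, 14, 13, 11, 4]
Assign each job to the least loaded machine:
  Machine 1: jobs [20, 13], load = 33
  Machine 2: jobs [20, 11], load = 31
  Machine 3: jobs [16, 14, 4], load = 34
Makespan = max load = 34

34


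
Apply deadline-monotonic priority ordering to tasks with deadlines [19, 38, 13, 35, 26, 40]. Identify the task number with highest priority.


Sort tasks by relative deadline (ascending):
  Task 3: deadline = 13
  Task 1: deadline = 19
  Task 5: deadline = 26
  Task 4: deadline = 35
  Task 2: deadline = 38
  Task 6: deadline = 40
Priority order (highest first): [3, 1, 5, 4, 2, 6]
Highest priority task = 3

3


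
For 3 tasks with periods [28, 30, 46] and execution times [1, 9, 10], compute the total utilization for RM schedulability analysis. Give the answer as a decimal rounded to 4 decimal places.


Compute individual utilizations (exact fractions):
  Task 1: C/T = 1/28 (approx. 0.0357)
  Task 2: C/T = 9/30 = 3/10 (approx. 0.3)
  Task 3: C/T = 10/46 = 5/23 (approx. 0.2174)
Total utilization U = 1/28 + 3/10 + 5/23 = 1781/3220
Rounded to 4 decimal places: U = 0.5531
RM (Liu & Layland) bound for 3 tasks = 0.779763; compare with U = 1781/3220 (approx. 0.553106)
U <= bound, so schedulable by RM sufficient condition.

0.5531


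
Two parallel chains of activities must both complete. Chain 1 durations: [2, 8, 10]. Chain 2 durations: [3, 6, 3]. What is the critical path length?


Path A total = 2 + 8 + 10 = 20
Path B total = 3 + 6 + 3 = 12
Critical path = longest path = max(20, 12) = 20

20


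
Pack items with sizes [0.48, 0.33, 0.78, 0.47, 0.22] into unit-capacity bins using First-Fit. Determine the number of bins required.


Place items sequentially using First-Fit:
  Item 0.48 -> new Bin 1
  Item 0.33 -> Bin 1 (now 0.81)
  Item 0.78 -> new Bin 2
  Item 0.47 -> new Bin 3
  Item 0.22 -> Bin 2 (now 1.0)
Total bins used = 3

3
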